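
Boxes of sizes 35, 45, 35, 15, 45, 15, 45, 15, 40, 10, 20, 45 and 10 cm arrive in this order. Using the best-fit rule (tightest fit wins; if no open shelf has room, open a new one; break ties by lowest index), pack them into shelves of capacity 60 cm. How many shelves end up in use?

7

  35 → shelf 1 (new)  [load 35/60]
  45 → shelf 2 (new)  [load 45/60]
  35 → shelf 3 (new)  [load 35/60]
  15 → shelf 2  [load 60/60]
  45 → shelf 4 (new)  [load 45/60]
  15 → shelf 4  [load 60/60]
  45 → shelf 5 (new)  [load 45/60]
  15 → shelf 5  [load 60/60]
  40 → shelf 6 (new)  [load 40/60]
  10 → shelf 6  [load 50/60]
  20 → shelf 1  [load 55/60]
  45 → shelf 7 (new)  [load 45/60]
  10 → shelf 6  [load 60/60]
7 shelves opened.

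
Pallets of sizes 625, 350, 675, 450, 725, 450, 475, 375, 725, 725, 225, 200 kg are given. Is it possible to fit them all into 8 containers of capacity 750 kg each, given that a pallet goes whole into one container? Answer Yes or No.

No

Total = 6000 kg; ⌈6000/750⌉ = 8.
The bound of 8 does not rule out 8, but exhaustive search shows no assignment into 8 containers of capacity 750 kg exists — the minimum is 9.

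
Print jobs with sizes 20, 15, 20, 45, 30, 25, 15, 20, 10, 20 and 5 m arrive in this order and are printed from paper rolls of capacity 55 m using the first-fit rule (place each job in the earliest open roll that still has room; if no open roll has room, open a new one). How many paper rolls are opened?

5

  20 → roll 1 (new)  [load 20/55]
  15 → roll 1  [load 35/55]
  20 → roll 1  [load 55/55]
  45 → roll 2 (new)  [load 45/55]
  30 → roll 3 (new)  [load 30/55]
  25 → roll 3  [load 55/55]
  15 → roll 4 (new)  [load 15/55]
  20 → roll 4  [load 35/55]
  10 → roll 2  [load 55/55]
  20 → roll 4  [load 55/55]
  5 → roll 5 (new)  [load 5/55]
5 paper rolls opened.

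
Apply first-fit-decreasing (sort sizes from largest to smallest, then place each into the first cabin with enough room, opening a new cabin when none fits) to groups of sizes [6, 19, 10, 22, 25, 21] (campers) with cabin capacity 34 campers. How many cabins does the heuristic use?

4

Sorted descending: 25, 22, 21, 19, 10, 6.
  25 → cabin 1 (new)  [load 25/34]
  22 → cabin 2 (new)  [load 22/34]
  21 → cabin 3 (new)  [load 21/34]
  19 → cabin 4 (new)  [load 19/34]
  10 → cabin 2  [load 32/34]
  6 → cabin 1  [load 31/34]
4 cabins opened.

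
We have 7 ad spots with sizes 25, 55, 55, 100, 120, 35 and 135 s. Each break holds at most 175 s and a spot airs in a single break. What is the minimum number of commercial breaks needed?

Total = 135 + 120 + 100 + 55 + 55 + 35 + 25 = 525 s.
Lower bound: ⌈525/175⌉ = 3 commercial breaks.
A packing using 4 commercial breaks:
  break 1: 135 + 35 = 170
  break 2: 120 + 55 = 175
  break 3: 100 + 55 = 155
  break 4: 25 = 25
No arrangement into 3 commercial breaks stays within capacity, so 4 is optimal.

4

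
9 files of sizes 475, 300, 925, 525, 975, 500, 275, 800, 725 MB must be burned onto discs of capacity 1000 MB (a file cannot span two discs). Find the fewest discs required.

Total = 975 + 925 + 800 + 725 + 525 + 500 + 475 + 300 + 275 = 5500 MB.
Lower bound: ⌈5500/1000⌉ = 6 discs.
A packing using 6 discs:
  disc 1: 975 = 975
  disc 2: 925 = 925
  disc 3: 800 = 800
  disc 4: 725 + 275 = 1000
  disc 5: 525 + 475 = 1000
  disc 6: 500 + 300 = 800
This matches the lower bound, so 6 is optimal.

6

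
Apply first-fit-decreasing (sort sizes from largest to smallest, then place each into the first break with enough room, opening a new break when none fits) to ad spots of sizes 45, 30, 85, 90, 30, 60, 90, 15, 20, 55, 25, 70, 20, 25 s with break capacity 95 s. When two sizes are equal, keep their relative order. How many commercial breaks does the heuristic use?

Sorted descending: 90, 90, 85, 70, 60, 55, 45, 30, 30, 25, 25, 20, 20, 15.
  90 → break 1 (new)  [load 90/95]
  90 → break 2 (new)  [load 90/95]
  85 → break 3 (new)  [load 85/95]
  70 → break 4 (new)  [load 70/95]
  60 → break 5 (new)  [load 60/95]
  55 → break 6 (new)  [load 55/95]
  45 → break 7 (new)  [load 45/95]
  30 → break 5  [load 90/95]
  30 → break 6  [load 85/95]
  25 → break 4  [load 95/95]
  25 → break 7  [load 70/95]
  20 → break 7  [load 90/95]
  20 → break 8 (new)  [load 20/95]
  15 → break 8  [load 35/95]
8 commercial breaks opened.

8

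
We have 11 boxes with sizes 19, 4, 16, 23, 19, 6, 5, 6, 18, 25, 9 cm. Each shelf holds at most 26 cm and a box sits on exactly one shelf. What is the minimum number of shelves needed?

7

Total = 25 + 23 + 19 + 19 + 18 + 16 + 9 + 6 + 6 + 5 + 4 = 150 cm.
Lower bound: ⌈150/26⌉ = 6 shelves.
A packing using 7 shelves:
  shelf 1: 25 = 25
  shelf 2: 23 = 23
  shelf 3: 19 + 6 = 25
  shelf 4: 19 + 6 = 25
  shelf 5: 18 + 5 = 23
  shelf 6: 16 + 9 = 25
  shelf 7: 4 = 4
No arrangement into 6 shelves stays within capacity, so 7 is optimal.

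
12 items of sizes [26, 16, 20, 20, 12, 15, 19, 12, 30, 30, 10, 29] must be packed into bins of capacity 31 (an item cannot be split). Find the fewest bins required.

9

Total = 30 + 30 + 29 + 26 + 20 + 20 + 19 + 16 + 15 + 12 + 12 + 10 = 239.
Lower bound: ⌈239/31⌉ = 8 bins.
A packing using 9 bins:
  bin 1: 30 = 30
  bin 2: 30 = 30
  bin 3: 29 = 29
  bin 4: 26 = 26
  bin 5: 20 + 10 = 30
  bin 6: 20 = 20
  bin 7: 19 + 12 = 31
  bin 8: 16 + 15 = 31
  bin 9: 12 = 12
No arrangement into 8 bins stays within capacity, so 9 is optimal.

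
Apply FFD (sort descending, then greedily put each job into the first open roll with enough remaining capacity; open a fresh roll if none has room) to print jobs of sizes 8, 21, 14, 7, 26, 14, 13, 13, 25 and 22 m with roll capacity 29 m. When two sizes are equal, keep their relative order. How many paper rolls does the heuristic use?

Sorted descending: 26, 25, 22, 21, 14, 14, 13, 13, 8, 7.
  26 → roll 1 (new)  [load 26/29]
  25 → roll 2 (new)  [load 25/29]
  22 → roll 3 (new)  [load 22/29]
  21 → roll 4 (new)  [load 21/29]
  14 → roll 5 (new)  [load 14/29]
  14 → roll 5  [load 28/29]
  13 → roll 6 (new)  [load 13/29]
  13 → roll 6  [load 26/29]
  8 → roll 4  [load 29/29]
  7 → roll 3  [load 29/29]
6 paper rolls opened.

6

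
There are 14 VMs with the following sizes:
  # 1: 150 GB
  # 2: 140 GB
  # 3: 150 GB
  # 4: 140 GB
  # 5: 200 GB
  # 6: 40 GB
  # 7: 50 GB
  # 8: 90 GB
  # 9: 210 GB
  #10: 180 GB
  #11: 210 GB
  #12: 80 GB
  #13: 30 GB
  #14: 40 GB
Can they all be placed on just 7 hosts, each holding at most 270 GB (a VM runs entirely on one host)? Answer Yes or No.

Total = 1710 GB; ⌈1710/270⌉ = 7.
8 VMs each exceed half the capacity and cannot share a host, forcing at least 8 hosts.
At least 8 hosts are required, but only 7 are allowed.

No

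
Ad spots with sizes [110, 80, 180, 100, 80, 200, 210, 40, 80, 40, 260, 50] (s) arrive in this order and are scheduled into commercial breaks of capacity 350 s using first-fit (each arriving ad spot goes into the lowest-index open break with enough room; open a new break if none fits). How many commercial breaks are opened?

  110 → break 1 (new)  [load 110/350]
  80 → break 1  [load 190/350]
  180 → break 2 (new)  [load 180/350]
  100 → break 1  [load 290/350]
  80 → break 2  [load 260/350]
  200 → break 3 (new)  [load 200/350]
  210 → break 4 (new)  [load 210/350]
  40 → break 1  [load 330/350]
  80 → break 2  [load 340/350]
  40 → break 3  [load 240/350]
  260 → break 5 (new)  [load 260/350]
  50 → break 3  [load 290/350]
5 commercial breaks opened.

5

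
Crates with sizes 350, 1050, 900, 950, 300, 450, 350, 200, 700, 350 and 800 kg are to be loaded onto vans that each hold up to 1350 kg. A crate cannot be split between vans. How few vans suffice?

Total = 1050 + 950 + 900 + 800 + 700 + 450 + 350 + 350 + 350 + 300 + 200 = 6400 kg.
Lower bound: ⌈6400/1350⌉ = 5 vans.
A packing using 5 vans:
  van 1: 1050 + 300 = 1350
  van 2: 950 + 350 = 1300
  van 3: 900 + 450 = 1350
  van 4: 800 + 350 + 200 = 1350
  van 5: 700 + 350 = 1050
This matches the lower bound, so 5 is optimal.

5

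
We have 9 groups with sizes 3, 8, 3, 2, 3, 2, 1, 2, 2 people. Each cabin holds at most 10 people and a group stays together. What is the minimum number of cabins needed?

3

Total = 8 + 3 + 3 + 3 + 2 + 2 + 2 + 2 + 1 = 26 people.
Lower bound: ⌈26/10⌉ = 3 cabins.
A packing using 3 cabins:
  cabin 1: 8 + 2 = 10
  cabin 2: 3 + 3 + 3 + 1 = 10
  cabin 3: 2 + 2 + 2 = 6
This matches the lower bound, so 3 is optimal.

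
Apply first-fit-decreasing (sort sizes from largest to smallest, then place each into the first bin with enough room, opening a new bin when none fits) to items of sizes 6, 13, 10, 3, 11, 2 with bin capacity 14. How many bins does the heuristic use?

Sorted descending: 13, 11, 10, 6, 3, 2.
  13 → bin 1 (new)  [load 13/14]
  11 → bin 2 (new)  [load 11/14]
  10 → bin 3 (new)  [load 10/14]
  6 → bin 4 (new)  [load 6/14]
  3 → bin 2  [load 14/14]
  2 → bin 3  [load 12/14]
4 bins opened.

4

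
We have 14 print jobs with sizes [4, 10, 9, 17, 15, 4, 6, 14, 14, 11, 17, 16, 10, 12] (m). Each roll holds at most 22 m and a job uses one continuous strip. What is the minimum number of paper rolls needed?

Total = 17 + 17 + 16 + 15 + 14 + 14 + 12 + 11 + 10 + 10 + 9 + 6 + 4 + 4 = 159 m.
Lower bound: ⌈159/22⌉ = 8 paper rolls.
A packing using 9 paper rolls:
  roll 1: 17 + 4 = 21
  roll 2: 17 + 4 = 21
  roll 3: 16 + 6 = 22
  roll 4: 15 = 15
  roll 5: 14 = 14
  roll 6: 14 = 14
  roll 7: 12 + 10 = 22
  roll 8: 11 + 10 = 21
  roll 9: 9 = 9
No arrangement into 8 paper rolls stays within capacity, so 9 is optimal.

9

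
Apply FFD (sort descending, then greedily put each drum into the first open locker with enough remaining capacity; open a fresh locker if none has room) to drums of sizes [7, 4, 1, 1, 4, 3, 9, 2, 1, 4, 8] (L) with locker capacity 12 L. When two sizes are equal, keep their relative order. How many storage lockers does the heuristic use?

Sorted descending: 9, 8, 7, 4, 4, 4, 3, 2, 1, 1, 1.
  9 → locker 1 (new)  [load 9/12]
  8 → locker 2 (new)  [load 8/12]
  7 → locker 3 (new)  [load 7/12]
  4 → locker 2  [load 12/12]
  4 → locker 3  [load 11/12]
  4 → locker 4 (new)  [load 4/12]
  3 → locker 1  [load 12/12]
  2 → locker 4  [load 6/12]
  1 → locker 3  [load 12/12]
  1 → locker 4  [load 7/12]
  1 → locker 4  [load 8/12]
4 storage lockers opened.

4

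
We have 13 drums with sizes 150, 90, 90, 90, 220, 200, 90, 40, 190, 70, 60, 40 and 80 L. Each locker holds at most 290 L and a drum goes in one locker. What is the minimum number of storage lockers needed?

5

Total = 220 + 200 + 190 + 150 + 90 + 90 + 90 + 90 + 80 + 70 + 60 + 40 + 40 = 1410 L.
Lower bound: ⌈1410/290⌉ = 5 storage lockers.
A packing using 5 storage lockers:
  locker 1: 220 + 70 = 290
  locker 2: 200 + 90 = 290
  locker 3: 190 + 90 = 280
  locker 4: 150 + 90 + 40 = 280
  locker 5: 90 + 80 + 60 + 40 = 270
This matches the lower bound, so 5 is optimal.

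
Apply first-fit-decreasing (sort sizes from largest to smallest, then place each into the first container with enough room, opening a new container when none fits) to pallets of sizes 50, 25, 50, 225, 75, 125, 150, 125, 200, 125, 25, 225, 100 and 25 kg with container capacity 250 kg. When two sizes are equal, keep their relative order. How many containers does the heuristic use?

7

Sorted descending: 225, 225, 200, 150, 125, 125, 125, 100, 75, 50, 50, 25, 25, 25.
  225 → container 1 (new)  [load 225/250]
  225 → container 2 (new)  [load 225/250]
  200 → container 3 (new)  [load 200/250]
  150 → container 4 (new)  [load 150/250]
  125 → container 5 (new)  [load 125/250]
  125 → container 5  [load 250/250]
  125 → container 6 (new)  [load 125/250]
  100 → container 4  [load 250/250]
  75 → container 6  [load 200/250]
  50 → container 3  [load 250/250]
  50 → container 6  [load 250/250]
  25 → container 1  [load 250/250]
  25 → container 2  [load 250/250]
  25 → container 7 (new)  [load 25/250]
7 containers opened.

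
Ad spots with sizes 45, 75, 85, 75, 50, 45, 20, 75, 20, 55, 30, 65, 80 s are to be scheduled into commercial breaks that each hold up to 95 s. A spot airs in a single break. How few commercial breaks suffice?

Total = 85 + 80 + 75 + 75 + 75 + 65 + 55 + 50 + 45 + 45 + 30 + 20 + 20 = 720 s.
Lower bound: ⌈720/95⌉ = 8 commercial breaks.
A packing using 9 commercial breaks:
  break 1: 85 = 85
  break 2: 80 = 80
  break 3: 75 + 20 = 95
  break 4: 75 + 20 = 95
  break 5: 75 = 75
  break 6: 65 + 30 = 95
  break 7: 55 = 55
  break 8: 50 + 45 = 95
  break 9: 45 = 45
No arrangement into 8 commercial breaks stays within capacity, so 9 is optimal.

9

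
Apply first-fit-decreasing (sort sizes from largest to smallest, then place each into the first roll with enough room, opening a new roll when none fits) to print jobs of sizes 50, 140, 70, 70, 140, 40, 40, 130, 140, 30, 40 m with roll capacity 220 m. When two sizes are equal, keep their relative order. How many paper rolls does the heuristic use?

5

Sorted descending: 140, 140, 140, 130, 70, 70, 50, 40, 40, 40, 30.
  140 → roll 1 (new)  [load 140/220]
  140 → roll 2 (new)  [load 140/220]
  140 → roll 3 (new)  [load 140/220]
  130 → roll 4 (new)  [load 130/220]
  70 → roll 1  [load 210/220]
  70 → roll 2  [load 210/220]
  50 → roll 3  [load 190/220]
  40 → roll 4  [load 170/220]
  40 → roll 4  [load 210/220]
  40 → roll 5 (new)  [load 40/220]
  30 → roll 3  [load 220/220]
5 paper rolls opened.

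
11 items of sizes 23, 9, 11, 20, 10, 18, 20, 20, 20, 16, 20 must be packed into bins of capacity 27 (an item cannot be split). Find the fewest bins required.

Total = 23 + 20 + 20 + 20 + 20 + 20 + 18 + 16 + 11 + 10 + 9 = 187.
Lower bound: ⌈187/27⌉ = 7 bins.
Also, 8 items each exceed 27/2, and no two of those can share a bin, so at least 8 bins are needed.
A packing using 9 bins:
  bin 1: 23 = 23
  bin 2: 20 = 20
  bin 3: 20 = 20
  bin 4: 20 = 20
  bin 5: 20 = 20
  bin 6: 20 = 20
  bin 7: 18 + 9 = 27
  bin 8: 16 + 11 = 27
  bin 9: 10 = 10
No arrangement into 8 bins stays within capacity, so 9 is optimal.

9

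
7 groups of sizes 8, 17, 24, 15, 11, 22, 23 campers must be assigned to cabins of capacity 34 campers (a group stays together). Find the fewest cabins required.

Total = 24 + 23 + 22 + 17 + 15 + 11 + 8 = 120 campers.
Lower bound: ⌈120/34⌉ = 4 cabins.
A packing using 4 cabins:
  cabin 1: 24 + 8 = 32
  cabin 2: 23 + 11 = 34
  cabin 3: 22 = 22
  cabin 4: 17 + 15 = 32
This matches the lower bound, so 4 is optimal.

4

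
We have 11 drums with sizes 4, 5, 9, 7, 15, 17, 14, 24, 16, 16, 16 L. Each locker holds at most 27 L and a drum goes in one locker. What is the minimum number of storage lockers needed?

Total = 24 + 17 + 16 + 16 + 16 + 15 + 14 + 9 + 7 + 5 + 4 = 143 L.
Lower bound: ⌈143/27⌉ = 6 storage lockers.
Also, 7 drums each exceed 27/2 L, and no two of those can share a locker, so at least 7 storage lockers are needed.
A packing using 7 storage lockers:
  locker 1: 24 = 24
  locker 2: 17 + 9 = 26
  locker 3: 16 + 7 + 4 = 27
  locker 4: 16 + 5 = 21
  locker 5: 16 = 16
  locker 6: 15 = 15
  locker 7: 14 = 14
This matches the lower bound, so 7 is optimal.

7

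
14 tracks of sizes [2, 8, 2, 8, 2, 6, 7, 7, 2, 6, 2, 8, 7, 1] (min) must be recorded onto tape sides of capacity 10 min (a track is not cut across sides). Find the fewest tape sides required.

Total = 8 + 8 + 8 + 7 + 7 + 7 + 6 + 6 + 2 + 2 + 2 + 2 + 2 + 1 = 68 min.
Lower bound: ⌈68/10⌉ = 7 tape sides.
Also, 8 tracks each exceed 5 min, and no two of those can share a side, so at least 8 tape sides are needed.
A packing using 8 tape sides:
  side 1: 8 + 2 = 10
  side 2: 8 + 2 = 10
  side 3: 8 + 2 = 10
  side 4: 7 + 2 + 1 = 10
  side 5: 7 + 2 = 9
  side 6: 7 = 7
  side 7: 6 = 6
  side 8: 6 = 6
This matches the lower bound, so 8 is optimal.

8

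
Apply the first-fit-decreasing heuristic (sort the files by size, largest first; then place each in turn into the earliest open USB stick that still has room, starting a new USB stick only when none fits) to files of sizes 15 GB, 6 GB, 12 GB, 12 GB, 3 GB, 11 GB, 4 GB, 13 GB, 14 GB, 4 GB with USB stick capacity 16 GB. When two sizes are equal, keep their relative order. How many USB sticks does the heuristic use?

7

Sorted descending: 15, 14, 13, 12, 12, 11, 6, 4, 4, 3.
  15 → USB stick 1 (new)  [load 15/16]
  14 → USB stick 2 (new)  [load 14/16]
  13 → USB stick 3 (new)  [load 13/16]
  12 → USB stick 4 (new)  [load 12/16]
  12 → USB stick 5 (new)  [load 12/16]
  11 → USB stick 6 (new)  [load 11/16]
  6 → USB stick 7 (new)  [load 6/16]
  4 → USB stick 4  [load 16/16]
  4 → USB stick 5  [load 16/16]
  3 → USB stick 3  [load 16/16]
7 USB sticks opened.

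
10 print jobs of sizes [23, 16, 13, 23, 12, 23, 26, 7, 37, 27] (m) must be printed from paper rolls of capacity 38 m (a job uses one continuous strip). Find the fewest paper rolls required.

Total = 37 + 27 + 26 + 23 + 23 + 23 + 16 + 13 + 12 + 7 = 207 m.
Lower bound: ⌈207/38⌉ = 6 paper rolls.
A packing using 7 paper rolls:
  roll 1: 37 = 37
  roll 2: 27 + 7 = 34
  roll 3: 26 + 12 = 38
  roll 4: 23 + 13 = 36
  roll 5: 23 = 23
  roll 6: 23 = 23
  roll 7: 16 = 16
No arrangement into 6 paper rolls stays within capacity, so 7 is optimal.

7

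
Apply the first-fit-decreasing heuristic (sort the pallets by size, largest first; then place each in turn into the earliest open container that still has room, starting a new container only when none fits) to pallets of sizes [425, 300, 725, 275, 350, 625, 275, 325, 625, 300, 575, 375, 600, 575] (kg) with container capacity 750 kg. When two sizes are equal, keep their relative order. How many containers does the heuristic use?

10

Sorted descending: 725, 625, 625, 600, 575, 575, 425, 375, 350, 325, 300, 300, 275, 275.
  725 → container 1 (new)  [load 725/750]
  625 → container 2 (new)  [load 625/750]
  625 → container 3 (new)  [load 625/750]
  600 → container 4 (new)  [load 600/750]
  575 → container 5 (new)  [load 575/750]
  575 → container 6 (new)  [load 575/750]
  425 → container 7 (new)  [load 425/750]
  375 → container 8 (new)  [load 375/750]
  350 → container 8  [load 725/750]
  325 → container 7  [load 750/750]
  300 → container 9 (new)  [load 300/750]
  300 → container 9  [load 600/750]
  275 → container 10 (new)  [load 275/750]
  275 → container 10  [load 550/750]
10 containers opened.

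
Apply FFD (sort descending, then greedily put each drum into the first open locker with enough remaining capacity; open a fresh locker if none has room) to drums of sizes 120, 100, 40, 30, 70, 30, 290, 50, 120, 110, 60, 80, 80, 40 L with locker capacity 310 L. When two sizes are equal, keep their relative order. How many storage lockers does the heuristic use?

5

Sorted descending: 290, 120, 120, 110, 100, 80, 80, 70, 60, 50, 40, 40, 30, 30.
  290 → locker 1 (new)  [load 290/310]
  120 → locker 2 (new)  [load 120/310]
  120 → locker 2  [load 240/310]
  110 → locker 3 (new)  [load 110/310]
  100 → locker 3  [load 210/310]
  80 → locker 3  [load 290/310]
  80 → locker 4 (new)  [load 80/310]
  70 → locker 2  [load 310/310]
  60 → locker 4  [load 140/310]
  50 → locker 4  [load 190/310]
  40 → locker 4  [load 230/310]
  40 → locker 4  [load 270/310]
  30 → locker 4  [load 300/310]
  30 → locker 5 (new)  [load 30/310]
5 storage lockers opened.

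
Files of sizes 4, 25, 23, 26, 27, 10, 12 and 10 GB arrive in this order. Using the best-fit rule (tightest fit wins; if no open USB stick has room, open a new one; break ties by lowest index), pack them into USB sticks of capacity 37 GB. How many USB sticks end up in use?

  4 → USB stick 1 (new)  [load 4/37]
  25 → USB stick 1  [load 29/37]
  23 → USB stick 2 (new)  [load 23/37]
  26 → USB stick 3 (new)  [load 26/37]
  27 → USB stick 4 (new)  [load 27/37]
  10 → USB stick 4  [load 37/37]
  12 → USB stick 2  [load 35/37]
  10 → USB stick 3  [load 36/37]
4 USB sticks opened.

4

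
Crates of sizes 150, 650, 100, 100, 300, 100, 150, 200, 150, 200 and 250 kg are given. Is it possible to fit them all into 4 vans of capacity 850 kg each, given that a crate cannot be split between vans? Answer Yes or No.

A valid assignment using 3 vans:
  van 1: 650 + 200 = 850
  van 2: 300 + 250 + 200 + 100 = 850
  van 3: 150 + 150 + 150 + 100 + 100 = 650
That uses only 3 ≤ 4, so 4 vans are enough.

Yes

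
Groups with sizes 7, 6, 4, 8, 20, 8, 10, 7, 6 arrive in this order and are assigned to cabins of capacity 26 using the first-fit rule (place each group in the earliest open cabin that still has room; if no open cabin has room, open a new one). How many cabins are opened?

  7 → cabin 1 (new)  [load 7/26]
  6 → cabin 1  [load 13/26]
  4 → cabin 1  [load 17/26]
  8 → cabin 1  [load 25/26]
  20 → cabin 2 (new)  [load 20/26]
  8 → cabin 3 (new)  [load 8/26]
  10 → cabin 3  [load 18/26]
  7 → cabin 3  [load 25/26]
  6 → cabin 2  [load 26/26]
3 cabins opened.

3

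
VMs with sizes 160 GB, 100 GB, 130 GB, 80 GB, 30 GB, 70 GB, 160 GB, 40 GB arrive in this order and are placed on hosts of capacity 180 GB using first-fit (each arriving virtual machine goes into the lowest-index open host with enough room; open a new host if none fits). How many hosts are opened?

5

  160 → host 1 (new)  [load 160/180]
  100 → host 2 (new)  [load 100/180]
  130 → host 3 (new)  [load 130/180]
  80 → host 2  [load 180/180]
  30 → host 3  [load 160/180]
  70 → host 4 (new)  [load 70/180]
  160 → host 5 (new)  [load 160/180]
  40 → host 4  [load 110/180]
5 hosts opened.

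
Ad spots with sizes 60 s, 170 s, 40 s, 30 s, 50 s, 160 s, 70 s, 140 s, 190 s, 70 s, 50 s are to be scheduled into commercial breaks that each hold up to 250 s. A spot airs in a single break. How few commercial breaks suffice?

5

Total = 190 + 170 + 160 + 140 + 70 + 70 + 60 + 50 + 50 + 40 + 30 = 1030 s.
Lower bound: ⌈1030/250⌉ = 5 commercial breaks.
A packing using 5 commercial breaks:
  break 1: 190 + 60 = 250
  break 2: 170 + 70 = 240
  break 3: 160 + 70 = 230
  break 4: 140 + 50 + 50 = 240
  break 5: 40 + 30 = 70
This matches the lower bound, so 5 is optimal.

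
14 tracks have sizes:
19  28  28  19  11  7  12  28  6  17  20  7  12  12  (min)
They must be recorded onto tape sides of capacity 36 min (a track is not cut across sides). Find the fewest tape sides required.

7

Total = 28 + 28 + 28 + 20 + 19 + 19 + 17 + 12 + 12 + 12 + 11 + 7 + 7 + 6 = 226 min.
Lower bound: ⌈226/36⌉ = 7 tape sides.
A packing using 7 tape sides:
  side 1: 28 + 7 = 35
  side 2: 28 + 7 = 35
  side 3: 28 + 6 = 34
  side 4: 20 + 12 = 32
  side 5: 19 + 17 = 36
  side 6: 19 + 12 = 31
  side 7: 12 + 11 = 23
This matches the lower bound, so 7 is optimal.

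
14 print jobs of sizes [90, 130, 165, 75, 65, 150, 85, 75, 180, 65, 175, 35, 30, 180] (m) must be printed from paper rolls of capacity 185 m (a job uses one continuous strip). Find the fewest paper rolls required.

9

Total = 180 + 180 + 175 + 165 + 150 + 130 + 90 + 85 + 75 + 75 + 65 + 65 + 35 + 30 = 1500 m.
Lower bound: ⌈1500/185⌉ = 9 paper rolls.
A packing using 9 paper rolls:
  roll 1: 180 = 180
  roll 2: 180 = 180
  roll 3: 175 = 175
  roll 4: 165 = 165
  roll 5: 150 + 35 = 185
  roll 6: 130 + 30 = 160
  roll 7: 90 + 85 = 175
  roll 8: 75 + 75 = 150
  roll 9: 65 + 65 = 130
This matches the lower bound, so 9 is optimal.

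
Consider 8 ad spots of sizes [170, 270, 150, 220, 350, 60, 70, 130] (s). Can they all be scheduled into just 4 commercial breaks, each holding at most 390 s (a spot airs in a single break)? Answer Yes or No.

A valid assignment using 4 commercial breaks:
  break 1: 350 = 350
  break 2: 270 + 70 = 340
  break 3: 220 + 170 = 390
  break 4: 150 + 130 + 60 = 340
Every load is within 390 s, so 4 commercial breaks suffice.

Yes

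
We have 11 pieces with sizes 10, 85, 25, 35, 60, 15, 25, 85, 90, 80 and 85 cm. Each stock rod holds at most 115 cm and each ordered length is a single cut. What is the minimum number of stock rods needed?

6

Total = 90 + 85 + 85 + 85 + 80 + 60 + 35 + 25 + 25 + 15 + 10 = 595 cm.
Lower bound: ⌈595/115⌉ = 6 stock rods.
A packing using 6 stock rods:
  stock rod 1: 90 + 25 = 115
  stock rod 2: 85 + 25 = 110
  stock rod 3: 85 + 15 + 10 = 110
  stock rod 4: 85 = 85
  stock rod 5: 80 + 35 = 115
  stock rod 6: 60 = 60
This matches the lower bound, so 6 is optimal.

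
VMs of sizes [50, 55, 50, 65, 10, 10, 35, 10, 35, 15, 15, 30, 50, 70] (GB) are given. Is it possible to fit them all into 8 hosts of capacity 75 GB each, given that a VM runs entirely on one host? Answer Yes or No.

Yes

A valid assignment using 8 hosts:
  host 1: 70 = 70
  host 2: 65 + 10 = 75
  host 3: 55 + 15 = 70
  host 4: 50 + 15 + 10 = 75
  host 5: 50 + 10 = 60
  host 6: 50 = 50
  host 7: 35 + 35 = 70
  host 8: 30 = 30
Every load is within 75 GB, so 8 hosts suffice.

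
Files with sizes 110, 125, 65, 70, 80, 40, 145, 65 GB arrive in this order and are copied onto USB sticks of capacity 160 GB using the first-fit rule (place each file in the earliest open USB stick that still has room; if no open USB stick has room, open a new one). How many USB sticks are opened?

5

  110 → USB stick 1 (new)  [load 110/160]
  125 → USB stick 2 (new)  [load 125/160]
  65 → USB stick 3 (new)  [load 65/160]
  70 → USB stick 3  [load 135/160]
  80 → USB stick 4 (new)  [load 80/160]
  40 → USB stick 1  [load 150/160]
  145 → USB stick 5 (new)  [load 145/160]
  65 → USB stick 4  [load 145/160]
5 USB sticks opened.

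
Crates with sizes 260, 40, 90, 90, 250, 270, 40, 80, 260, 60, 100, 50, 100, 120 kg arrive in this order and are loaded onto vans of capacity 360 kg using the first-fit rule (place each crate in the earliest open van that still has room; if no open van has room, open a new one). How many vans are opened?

  260 → van 1 (new)  [load 260/360]
  40 → van 1  [load 300/360]
  90 → van 2 (new)  [load 90/360]
  90 → van 2  [load 180/360]
  250 → van 3 (new)  [load 250/360]
  270 → van 4 (new)  [load 270/360]
  40 → van 1  [load 340/360]
  80 → van 2  [load 260/360]
  260 → van 5 (new)  [load 260/360]
  60 → van 2  [load 320/360]
  100 → van 3  [load 350/360]
  50 → van 4  [load 320/360]
  100 → van 5  [load 360/360]
  120 → van 6 (new)  [load 120/360]
6 vans opened.

6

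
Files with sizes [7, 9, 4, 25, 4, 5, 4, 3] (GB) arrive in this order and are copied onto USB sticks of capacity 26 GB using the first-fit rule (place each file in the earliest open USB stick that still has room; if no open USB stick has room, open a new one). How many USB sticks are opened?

  7 → USB stick 1 (new)  [load 7/26]
  9 → USB stick 1  [load 16/26]
  4 → USB stick 1  [load 20/26]
  25 → USB stick 2 (new)  [load 25/26]
  4 → USB stick 1  [load 24/26]
  5 → USB stick 3 (new)  [load 5/26]
  4 → USB stick 3  [load 9/26]
  3 → USB stick 3  [load 12/26]
3 USB sticks opened.

3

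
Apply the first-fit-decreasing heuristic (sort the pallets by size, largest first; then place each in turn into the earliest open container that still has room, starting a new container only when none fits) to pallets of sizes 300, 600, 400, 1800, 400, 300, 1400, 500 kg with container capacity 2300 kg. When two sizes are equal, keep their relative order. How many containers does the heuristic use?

Sorted descending: 1800, 1400, 600, 500, 400, 400, 300, 300.
  1800 → container 1 (new)  [load 1800/2300]
  1400 → container 2 (new)  [load 1400/2300]
  600 → container 2  [load 2000/2300]
  500 → container 1  [load 2300/2300]
  400 → container 3 (new)  [load 400/2300]
  400 → container 3  [load 800/2300]
  300 → container 2  [load 2300/2300]
  300 → container 3  [load 1100/2300]
3 containers opened.

3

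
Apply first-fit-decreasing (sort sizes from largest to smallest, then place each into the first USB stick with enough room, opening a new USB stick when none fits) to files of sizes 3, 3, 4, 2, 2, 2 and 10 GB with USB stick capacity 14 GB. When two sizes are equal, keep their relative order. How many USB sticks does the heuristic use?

Sorted descending: 10, 4, 3, 3, 2, 2, 2.
  10 → USB stick 1 (new)  [load 10/14]
  4 → USB stick 1  [load 14/14]
  3 → USB stick 2 (new)  [load 3/14]
  3 → USB stick 2  [load 6/14]
  2 → USB stick 2  [load 8/14]
  2 → USB stick 2  [load 10/14]
  2 → USB stick 2  [load 12/14]
2 USB sticks opened.

2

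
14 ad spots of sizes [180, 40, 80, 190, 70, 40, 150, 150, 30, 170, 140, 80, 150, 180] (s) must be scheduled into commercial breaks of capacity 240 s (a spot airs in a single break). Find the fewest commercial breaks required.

Total = 190 + 180 + 180 + 170 + 150 + 150 + 150 + 140 + 80 + 80 + 70 + 40 + 40 + 30 = 1650 s.
Lower bound: ⌈1650/240⌉ = 7 commercial breaks.
Also, 8 ad spots each exceed 120 s, and no two of those can share a break, so at least 8 commercial breaks are needed.
A packing using 8 commercial breaks:
  break 1: 190 + 40 = 230
  break 2: 180 + 40 = 220
  break 3: 180 + 30 = 210
  break 4: 170 + 70 = 240
  break 5: 150 + 80 = 230
  break 6: 150 + 80 = 230
  break 7: 150 = 150
  break 8: 140 = 140
This matches the lower bound, so 8 is optimal.

8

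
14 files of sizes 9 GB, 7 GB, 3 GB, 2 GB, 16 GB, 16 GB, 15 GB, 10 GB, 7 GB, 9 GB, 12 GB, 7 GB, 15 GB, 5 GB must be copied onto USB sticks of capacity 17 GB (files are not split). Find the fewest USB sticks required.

Total = 16 + 16 + 15 + 15 + 12 + 10 + 9 + 9 + 7 + 7 + 7 + 5 + 3 + 2 = 133 GB.
Lower bound: ⌈133/17⌉ = 8 USB sticks.
A packing using 9 USB sticks:
  USB stick 1: 16 = 16
  USB stick 2: 16 = 16
  USB stick 3: 15 + 2 = 17
  USB stick 4: 15 = 15
  USB stick 5: 12 + 5 = 17
  USB stick 6: 10 + 7 = 17
  USB stick 7: 9 + 7 = 16
  USB stick 8: 9 + 7 = 16
  USB stick 9: 3 = 3
No arrangement into 8 USB sticks stays within capacity, so 9 is optimal.

9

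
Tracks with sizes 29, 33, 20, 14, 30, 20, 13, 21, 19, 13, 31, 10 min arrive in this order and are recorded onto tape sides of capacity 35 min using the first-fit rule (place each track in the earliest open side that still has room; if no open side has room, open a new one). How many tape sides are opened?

8

  29 → side 1 (new)  [load 29/35]
  33 → side 2 (new)  [load 33/35]
  20 → side 3 (new)  [load 20/35]
  14 → side 3  [load 34/35]
  30 → side 4 (new)  [load 30/35]
  20 → side 5 (new)  [load 20/35]
  13 → side 5  [load 33/35]
  21 → side 6 (new)  [load 21/35]
  19 → side 7 (new)  [load 19/35]
  13 → side 6  [load 34/35]
  31 → side 8 (new)  [load 31/35]
  10 → side 7  [load 29/35]
8 tape sides opened.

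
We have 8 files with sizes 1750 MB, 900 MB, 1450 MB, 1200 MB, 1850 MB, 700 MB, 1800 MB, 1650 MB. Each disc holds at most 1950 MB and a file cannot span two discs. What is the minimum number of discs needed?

Total = 1850 + 1800 + 1750 + 1650 + 1450 + 1200 + 900 + 700 = 11300 MB.
Lower bound: ⌈11300/1950⌉ = 6 discs.
A packing using 7 discs:
  disc 1: 1850 = 1850
  disc 2: 1800 = 1800
  disc 3: 1750 = 1750
  disc 4: 1650 = 1650
  disc 5: 1450 = 1450
  disc 6: 1200 + 700 = 1900
  disc 7: 900 = 900
No arrangement into 6 discs stays within capacity, so 7 is optimal.

7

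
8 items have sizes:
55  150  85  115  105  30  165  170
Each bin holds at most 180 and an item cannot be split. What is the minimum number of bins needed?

6

Total = 170 + 165 + 150 + 115 + 105 + 85 + 55 + 30 = 875.
Lower bound: ⌈875/180⌉ = 5 bins.
A packing using 6 bins:
  bin 1: 170 = 170
  bin 2: 165 = 165
  bin 3: 150 + 30 = 180
  bin 4: 115 + 55 = 170
  bin 5: 105 = 105
  bin 6: 85 = 85
No arrangement into 5 bins stays within capacity, so 6 is optimal.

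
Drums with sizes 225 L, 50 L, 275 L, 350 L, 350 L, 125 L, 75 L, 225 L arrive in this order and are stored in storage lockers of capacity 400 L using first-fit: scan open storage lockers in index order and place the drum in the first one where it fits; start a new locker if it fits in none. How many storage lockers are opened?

5

  225 → locker 1 (new)  [load 225/400]
  50 → locker 1  [load 275/400]
  275 → locker 2 (new)  [load 275/400]
  350 → locker 3 (new)  [load 350/400]
  350 → locker 4 (new)  [load 350/400]
  125 → locker 1  [load 400/400]
  75 → locker 2  [load 350/400]
  225 → locker 5 (new)  [load 225/400]
5 storage lockers opened.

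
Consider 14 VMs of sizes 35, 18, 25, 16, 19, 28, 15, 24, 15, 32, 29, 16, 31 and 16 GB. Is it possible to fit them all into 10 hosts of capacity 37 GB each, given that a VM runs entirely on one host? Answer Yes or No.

No

Total = 319 GB; ⌈319/37⌉ = 9.
The bound of 9 does not rule out 10, but exhaustive search shows no assignment into 10 hosts of capacity 37 GB exists — the minimum is 11.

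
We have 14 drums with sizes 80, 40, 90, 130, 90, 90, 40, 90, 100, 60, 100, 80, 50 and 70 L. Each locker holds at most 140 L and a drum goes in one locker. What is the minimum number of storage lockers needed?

10

Total = 130 + 100 + 100 + 90 + 90 + 90 + 90 + 80 + 80 + 70 + 60 + 50 + 40 + 40 = 1110 L.
Lower bound: ⌈1110/140⌉ = 8 storage lockers.
Also, 9 drums each exceed 70 L, and no two of those can share a locker, so at least 9 storage lockers are needed.
A packing using 10 storage lockers:
  locker 1: 130 = 130
  locker 2: 100 + 40 = 140
  locker 3: 100 + 40 = 140
  locker 4: 90 + 50 = 140
  locker 5: 90 = 90
  locker 6: 90 = 90
  locker 7: 90 = 90
  locker 8: 80 + 60 = 140
  locker 9: 80 = 80
  locker 10: 70 = 70
No arrangement into 9 storage lockers stays within capacity, so 10 is optimal.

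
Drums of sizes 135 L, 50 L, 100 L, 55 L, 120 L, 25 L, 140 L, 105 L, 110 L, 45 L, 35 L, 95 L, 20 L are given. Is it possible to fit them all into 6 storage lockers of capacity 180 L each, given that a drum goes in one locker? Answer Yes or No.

No

Total = 1035 L; ⌈1035/180⌉ = 6.
7 drums each exceed half the capacity and cannot share a locker, forcing at least 7 storage lockers.
At least 7 storage lockers are required, but only 6 are allowed.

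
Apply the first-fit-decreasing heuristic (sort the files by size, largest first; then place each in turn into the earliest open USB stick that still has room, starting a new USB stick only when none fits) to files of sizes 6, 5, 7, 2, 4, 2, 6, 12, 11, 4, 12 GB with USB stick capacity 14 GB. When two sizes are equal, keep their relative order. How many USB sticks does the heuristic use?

Sorted descending: 12, 12, 11, 7, 6, 6, 5, 4, 4, 2, 2.
  12 → USB stick 1 (new)  [load 12/14]
  12 → USB stick 2 (new)  [load 12/14]
  11 → USB stick 3 (new)  [load 11/14]
  7 → USB stick 4 (new)  [load 7/14]
  6 → USB stick 4  [load 13/14]
  6 → USB stick 5 (new)  [load 6/14]
  5 → USB stick 5  [load 11/14]
  4 → USB stick 6 (new)  [load 4/14]
  4 → USB stick 6  [load 8/14]
  2 → USB stick 1  [load 14/14]
  2 → USB stick 2  [load 14/14]
6 USB sticks opened.

6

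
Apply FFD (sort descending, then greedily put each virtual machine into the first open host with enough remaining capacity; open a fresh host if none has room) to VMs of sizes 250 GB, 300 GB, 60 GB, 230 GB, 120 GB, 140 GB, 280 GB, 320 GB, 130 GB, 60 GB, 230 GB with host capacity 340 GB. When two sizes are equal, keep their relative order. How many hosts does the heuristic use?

Sorted descending: 320, 300, 280, 250, 230, 230, 140, 130, 120, 60, 60.
  320 → host 1 (new)  [load 320/340]
  300 → host 2 (new)  [load 300/340]
  280 → host 3 (new)  [load 280/340]
  250 → host 4 (new)  [load 250/340]
  230 → host 5 (new)  [load 230/340]
  230 → host 6 (new)  [load 230/340]
  140 → host 7 (new)  [load 140/340]
  130 → host 7  [load 270/340]
  120 → host 8 (new)  [load 120/340]
  60 → host 3  [load 340/340]
  60 → host 4  [load 310/340]
8 hosts opened.

8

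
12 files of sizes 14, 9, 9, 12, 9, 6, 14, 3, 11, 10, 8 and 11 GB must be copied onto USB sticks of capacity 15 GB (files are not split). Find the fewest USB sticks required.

Total = 14 + 14 + 12 + 11 + 11 + 10 + 9 + 9 + 9 + 8 + 6 + 3 = 116 GB.
Lower bound: ⌈116/15⌉ = 8 USB sticks.
Also, 10 files each exceed 15/2 GB, and no two of those can share a USB stick, so at least 10 USB sticks are needed.
A packing using 10 USB sticks:
  USB stick 1: 14 = 14
  USB stick 2: 14 = 14
  USB stick 3: 12 + 3 = 15
  USB stick 4: 11 = 11
  USB stick 5: 11 = 11
  USB stick 6: 10 = 10
  USB stick 7: 9 + 6 = 15
  USB stick 8: 9 = 9
  USB stick 9: 9 = 9
  USB stick 10: 8 = 8
This matches the lower bound, so 10 is optimal.

10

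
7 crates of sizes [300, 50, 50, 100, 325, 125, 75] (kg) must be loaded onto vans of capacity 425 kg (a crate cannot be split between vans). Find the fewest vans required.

3

Total = 325 + 300 + 125 + 100 + 75 + 50 + 50 = 1025 kg.
Lower bound: ⌈1025/425⌉ = 3 vans.
A packing using 3 vans:
  van 1: 325 + 100 = 425
  van 2: 300 + 125 = 425
  van 3: 75 + 50 + 50 = 175
This matches the lower bound, so 3 is optimal.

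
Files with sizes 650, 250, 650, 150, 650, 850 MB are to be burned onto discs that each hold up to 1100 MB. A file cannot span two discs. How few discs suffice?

Total = 850 + 650 + 650 + 650 + 250 + 150 = 3200 MB.
Lower bound: ⌈3200/1100⌉ = 3 discs.
Also, 4 files each exceed 550 MB, and no two of those can share a disc, so at least 4 discs are needed.
A packing using 4 discs:
  disc 1: 850 + 250 = 1100
  disc 2: 650 + 150 = 800
  disc 3: 650 = 650
  disc 4: 650 = 650
This matches the lower bound, so 4 is optimal.

4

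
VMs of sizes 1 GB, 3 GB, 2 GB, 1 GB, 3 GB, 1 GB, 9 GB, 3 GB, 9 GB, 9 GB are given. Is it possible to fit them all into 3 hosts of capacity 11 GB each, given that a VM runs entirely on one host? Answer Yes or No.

No

Total = 41 GB; ⌈41/11⌉ = 4.
At least 4 hosts are required, but only 3 are allowed.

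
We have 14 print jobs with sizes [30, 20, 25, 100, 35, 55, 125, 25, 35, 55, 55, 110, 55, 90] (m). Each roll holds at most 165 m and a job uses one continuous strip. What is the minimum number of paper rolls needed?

Total = 125 + 110 + 100 + 90 + 55 + 55 + 55 + 55 + 35 + 35 + 30 + 25 + 25 + 20 = 815 m.
Lower bound: ⌈815/165⌉ = 5 paper rolls.
A packing using 5 paper rolls:
  roll 1: 125 + 35 = 160
  roll 2: 110 + 55 = 165
  roll 3: 100 + 35 + 30 = 165
  roll 4: 90 + 55 + 20 = 165
  roll 5: 55 + 55 + 25 + 25 = 160
This matches the lower bound, so 5 is optimal.

5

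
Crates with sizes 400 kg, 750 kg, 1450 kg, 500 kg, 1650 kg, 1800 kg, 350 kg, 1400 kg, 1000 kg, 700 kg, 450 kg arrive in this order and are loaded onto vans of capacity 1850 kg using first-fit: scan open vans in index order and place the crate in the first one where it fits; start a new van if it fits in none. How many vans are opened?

6

  400 → van 1 (new)  [load 400/1850]
  750 → van 1  [load 1150/1850]
  1450 → van 2 (new)  [load 1450/1850]
  500 → van 1  [load 1650/1850]
  1650 → van 3 (new)  [load 1650/1850]
  1800 → van 4 (new)  [load 1800/1850]
  350 → van 2  [load 1800/1850]
  1400 → van 5 (new)  [load 1400/1850]
  1000 → van 6 (new)  [load 1000/1850]
  700 → van 6  [load 1700/1850]
  450 → van 5  [load 1850/1850]
6 vans opened.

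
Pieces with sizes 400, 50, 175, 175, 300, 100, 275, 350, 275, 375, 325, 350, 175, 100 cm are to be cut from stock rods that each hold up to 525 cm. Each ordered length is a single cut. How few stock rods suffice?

8

Total = 400 + 375 + 350 + 350 + 325 + 300 + 275 + 275 + 175 + 175 + 175 + 100 + 100 + 50 = 3425 cm.
Lower bound: ⌈3425/525⌉ = 7 stock rods.
Also, 8 pieces each exceed 525/2 cm, and no two of those can share a stock rod, so at least 8 stock rods are needed.
A packing using 8 stock rods:
  stock rod 1: 400 + 100 = 500
  stock rod 2: 375 + 100 + 50 = 525
  stock rod 3: 350 + 175 = 525
  stock rod 4: 350 + 175 = 525
  stock rod 5: 325 + 175 = 500
  stock rod 6: 300 = 300
  stock rod 7: 275 = 275
  stock rod 8: 275 = 275
This matches the lower bound, so 8 is optimal.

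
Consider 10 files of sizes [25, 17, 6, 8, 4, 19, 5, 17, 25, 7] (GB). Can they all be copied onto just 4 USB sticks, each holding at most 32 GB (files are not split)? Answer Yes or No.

Total = 133 GB; ⌈133/32⌉ = 5.
At least 5 USB sticks are required, but only 4 are allowed.

No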